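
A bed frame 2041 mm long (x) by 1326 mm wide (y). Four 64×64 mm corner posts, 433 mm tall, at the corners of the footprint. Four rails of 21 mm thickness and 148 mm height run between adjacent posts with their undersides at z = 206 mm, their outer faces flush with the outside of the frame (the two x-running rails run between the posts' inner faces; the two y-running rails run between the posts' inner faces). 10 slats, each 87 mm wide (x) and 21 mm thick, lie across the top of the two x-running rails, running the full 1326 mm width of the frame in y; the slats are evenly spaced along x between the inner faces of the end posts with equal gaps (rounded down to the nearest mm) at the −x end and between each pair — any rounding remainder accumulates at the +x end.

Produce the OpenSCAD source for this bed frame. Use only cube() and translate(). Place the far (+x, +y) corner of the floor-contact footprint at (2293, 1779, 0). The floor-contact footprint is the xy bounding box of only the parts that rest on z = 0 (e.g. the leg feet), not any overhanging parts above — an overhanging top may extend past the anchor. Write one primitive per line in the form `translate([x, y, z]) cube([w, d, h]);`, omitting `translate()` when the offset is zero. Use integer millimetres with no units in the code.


// slat z = rail_z + rail_h = 206 + 148 = 354
// slat gap = ⌊(1913 − 10·87) / 11⌋ = 94
translate([252, 453, 0]) cube([64, 64, 433]);
translate([252, 1715, 0]) cube([64, 64, 433]);
translate([2229, 453, 0]) cube([64, 64, 433]);
translate([2229, 1715, 0]) cube([64, 64, 433]);
translate([316, 453, 206]) cube([1913, 21, 148]);
translate([316, 1758, 206]) cube([1913, 21, 148]);
translate([252, 517, 206]) cube([21, 1198, 148]);
translate([2272, 517, 206]) cube([21, 1198, 148]);
translate([410, 453, 354]) cube([87, 1326, 21]);
translate([591, 453, 354]) cube([87, 1326, 21]);
translate([772, 453, 354]) cube([87, 1326, 21]);
translate([953, 453, 354]) cube([87, 1326, 21]);
translate([1134, 453, 354]) cube([87, 1326, 21]);
translate([1315, 453, 354]) cube([87, 1326, 21]);
translate([1496, 453, 354]) cube([87, 1326, 21]);
translate([1677, 453, 354]) cube([87, 1326, 21]);
translate([1858, 453, 354]) cube([87, 1326, 21]);
translate([2039, 453, 354]) cube([87, 1326, 21]);


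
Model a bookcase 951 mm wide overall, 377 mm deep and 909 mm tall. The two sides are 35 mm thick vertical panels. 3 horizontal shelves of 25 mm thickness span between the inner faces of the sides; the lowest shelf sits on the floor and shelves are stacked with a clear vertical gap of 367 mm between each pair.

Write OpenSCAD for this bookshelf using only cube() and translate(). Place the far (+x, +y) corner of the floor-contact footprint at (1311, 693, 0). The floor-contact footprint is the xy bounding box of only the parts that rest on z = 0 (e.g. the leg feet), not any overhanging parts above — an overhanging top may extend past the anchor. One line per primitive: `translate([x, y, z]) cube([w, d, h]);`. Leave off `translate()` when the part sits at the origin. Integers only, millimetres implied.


translate([360, 316, 0]) cube([35, 377, 909]);
translate([1276, 316, 0]) cube([35, 377, 909]);
translate([395, 316, 0]) cube([881, 377, 25]);
translate([395, 316, 392]) cube([881, 377, 25]);
translate([395, 316, 784]) cube([881, 377, 25]);


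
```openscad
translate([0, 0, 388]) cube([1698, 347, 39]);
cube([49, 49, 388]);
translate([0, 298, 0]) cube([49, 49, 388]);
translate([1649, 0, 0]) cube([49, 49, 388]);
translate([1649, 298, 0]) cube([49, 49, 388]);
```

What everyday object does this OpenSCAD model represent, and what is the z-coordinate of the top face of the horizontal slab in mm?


A bench. The seat-top height is 427 mm.

A long slab on four corner posts — a bench. The slab sits at z = 388 with thickness 39, so the top is 388 + 39 = 427 mm.


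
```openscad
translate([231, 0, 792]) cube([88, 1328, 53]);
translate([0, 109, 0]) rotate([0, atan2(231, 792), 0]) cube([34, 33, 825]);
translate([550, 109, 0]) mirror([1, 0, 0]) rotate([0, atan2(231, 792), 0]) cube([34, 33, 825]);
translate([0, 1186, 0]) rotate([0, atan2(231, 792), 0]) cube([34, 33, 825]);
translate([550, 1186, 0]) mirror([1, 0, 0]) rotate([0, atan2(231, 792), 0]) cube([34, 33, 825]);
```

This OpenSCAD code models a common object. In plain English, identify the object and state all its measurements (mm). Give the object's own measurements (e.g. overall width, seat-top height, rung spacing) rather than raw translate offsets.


A sawhorse. A 88×1328×53 mm beam (x, y, z) sits on two A-frame leg pairs. Each pair is two raked legs of 34×33 mm section (33 mm along y) splaying symmetrically in x. Each leg rises 792 mm vertically over 231 mm of horizontal reach and is 825 mm long along its own axis. Every leg's outer bottom edge rests on the floor and its outer top edge meets a bottom edge of the beam — the left legs (tilting toward +x) meet the beam's −x bottom edge, the right legs (their mirror images, tilting toward −x) meet its +x bottom edge — so the leg tops tuck under the beam, the beam's underside is 792 mm above the floor, and the feet are 550 mm apart outside-to-outside with the beam centred between them. The two leg pairs are set in 109 mm from either end of the beam.


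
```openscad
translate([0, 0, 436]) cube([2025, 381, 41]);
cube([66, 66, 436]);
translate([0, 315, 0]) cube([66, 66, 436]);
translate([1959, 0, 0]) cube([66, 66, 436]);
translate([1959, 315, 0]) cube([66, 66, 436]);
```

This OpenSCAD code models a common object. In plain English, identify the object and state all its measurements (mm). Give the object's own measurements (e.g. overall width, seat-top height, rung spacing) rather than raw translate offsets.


A bench: a 2025×381 mm seat slab, 41 mm thick, top at z = 477 mm, on four 66×66 mm square legs flush with the seat corners and standing on z = 0.


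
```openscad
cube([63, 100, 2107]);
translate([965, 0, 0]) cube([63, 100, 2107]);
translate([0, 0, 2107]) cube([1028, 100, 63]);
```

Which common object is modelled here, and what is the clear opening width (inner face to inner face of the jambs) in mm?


A door frame. The clear opening width is 902 mm.

Two 2107 mm tall posts with a header on top — a door frame. The left jamb is 63 mm wide at x = 0; the right jamb starts at x = 965. The clear opening is 965 − 63 = 902 mm.


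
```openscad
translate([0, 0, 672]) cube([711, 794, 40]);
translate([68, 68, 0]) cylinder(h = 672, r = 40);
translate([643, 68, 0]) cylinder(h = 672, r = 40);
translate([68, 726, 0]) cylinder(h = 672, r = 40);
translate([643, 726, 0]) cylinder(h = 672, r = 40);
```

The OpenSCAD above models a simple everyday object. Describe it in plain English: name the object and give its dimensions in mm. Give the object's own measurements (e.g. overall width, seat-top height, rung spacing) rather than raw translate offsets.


A table: top 711 mm (x) × 794 mm (y), 40 mm thick, upper face at z = 712 mm, on four round legs of 80 mm diameter, each leg's bounding box inset 28 mm from the nearest pair of top edges from z = 0 to the bottom of the top.


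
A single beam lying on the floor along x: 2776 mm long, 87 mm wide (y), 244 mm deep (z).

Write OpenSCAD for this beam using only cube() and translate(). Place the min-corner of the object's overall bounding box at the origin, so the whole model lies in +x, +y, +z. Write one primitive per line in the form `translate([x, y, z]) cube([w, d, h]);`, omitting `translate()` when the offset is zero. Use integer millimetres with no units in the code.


cube([2776, 87, 244]);


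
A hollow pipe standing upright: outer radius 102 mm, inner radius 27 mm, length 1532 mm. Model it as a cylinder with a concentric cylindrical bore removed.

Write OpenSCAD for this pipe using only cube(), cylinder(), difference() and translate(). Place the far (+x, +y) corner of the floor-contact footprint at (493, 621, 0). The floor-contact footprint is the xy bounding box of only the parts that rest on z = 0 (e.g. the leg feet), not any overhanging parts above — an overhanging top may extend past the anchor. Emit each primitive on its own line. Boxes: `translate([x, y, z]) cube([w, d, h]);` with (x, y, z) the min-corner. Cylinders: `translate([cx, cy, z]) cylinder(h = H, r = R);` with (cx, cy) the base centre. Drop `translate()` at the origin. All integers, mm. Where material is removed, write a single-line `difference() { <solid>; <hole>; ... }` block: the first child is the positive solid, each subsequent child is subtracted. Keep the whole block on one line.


difference() { translate([391, 519, 0]) cylinder(h = 1532, r = 102); translate([391, 519, 0]) cylinder(h = 1532, r = 27); }


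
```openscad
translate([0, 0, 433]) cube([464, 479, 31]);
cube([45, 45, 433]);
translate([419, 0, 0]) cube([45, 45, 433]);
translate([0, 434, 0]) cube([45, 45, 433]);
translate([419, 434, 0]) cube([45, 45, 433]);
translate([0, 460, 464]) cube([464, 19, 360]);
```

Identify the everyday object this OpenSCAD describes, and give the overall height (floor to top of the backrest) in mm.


A chair. The overall height is 824 mm.

A slab on four corner posts with a tall panel at the back — a chair. The seat slab sits at z = 433 with thickness 31, and the 360 mm backrest starts at the seat top, so the overall height is 433 + 31 + 360 = 824 mm.


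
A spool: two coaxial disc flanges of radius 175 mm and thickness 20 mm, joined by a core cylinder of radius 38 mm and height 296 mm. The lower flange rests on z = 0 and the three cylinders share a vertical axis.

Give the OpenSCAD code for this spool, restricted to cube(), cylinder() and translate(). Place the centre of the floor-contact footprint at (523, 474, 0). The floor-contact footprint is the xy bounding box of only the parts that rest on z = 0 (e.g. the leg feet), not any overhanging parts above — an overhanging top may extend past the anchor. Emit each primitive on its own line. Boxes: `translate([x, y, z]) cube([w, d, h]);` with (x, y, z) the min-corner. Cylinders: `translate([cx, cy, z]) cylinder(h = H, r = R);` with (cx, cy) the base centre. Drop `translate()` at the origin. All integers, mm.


translate([523, 474, 0]) cylinder(h = 20, r = 175);
translate([523, 474, 20]) cylinder(h = 296, r = 38);
translate([523, 474, 316]) cylinder(h = 20, r = 175);


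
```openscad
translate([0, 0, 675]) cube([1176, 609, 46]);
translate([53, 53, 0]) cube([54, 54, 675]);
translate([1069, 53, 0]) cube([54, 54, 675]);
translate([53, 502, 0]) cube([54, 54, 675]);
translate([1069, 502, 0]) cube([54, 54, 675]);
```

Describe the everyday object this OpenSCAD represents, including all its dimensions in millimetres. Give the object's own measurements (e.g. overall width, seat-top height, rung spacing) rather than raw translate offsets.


A rectangular dining table. The top is 1176×609×46 mm with its upper surface at z = 721 mm. It stands on four 54×54 mm square legs, each inset 53 mm from the nearest pair of top edges, running from the floor to the underside of the top.


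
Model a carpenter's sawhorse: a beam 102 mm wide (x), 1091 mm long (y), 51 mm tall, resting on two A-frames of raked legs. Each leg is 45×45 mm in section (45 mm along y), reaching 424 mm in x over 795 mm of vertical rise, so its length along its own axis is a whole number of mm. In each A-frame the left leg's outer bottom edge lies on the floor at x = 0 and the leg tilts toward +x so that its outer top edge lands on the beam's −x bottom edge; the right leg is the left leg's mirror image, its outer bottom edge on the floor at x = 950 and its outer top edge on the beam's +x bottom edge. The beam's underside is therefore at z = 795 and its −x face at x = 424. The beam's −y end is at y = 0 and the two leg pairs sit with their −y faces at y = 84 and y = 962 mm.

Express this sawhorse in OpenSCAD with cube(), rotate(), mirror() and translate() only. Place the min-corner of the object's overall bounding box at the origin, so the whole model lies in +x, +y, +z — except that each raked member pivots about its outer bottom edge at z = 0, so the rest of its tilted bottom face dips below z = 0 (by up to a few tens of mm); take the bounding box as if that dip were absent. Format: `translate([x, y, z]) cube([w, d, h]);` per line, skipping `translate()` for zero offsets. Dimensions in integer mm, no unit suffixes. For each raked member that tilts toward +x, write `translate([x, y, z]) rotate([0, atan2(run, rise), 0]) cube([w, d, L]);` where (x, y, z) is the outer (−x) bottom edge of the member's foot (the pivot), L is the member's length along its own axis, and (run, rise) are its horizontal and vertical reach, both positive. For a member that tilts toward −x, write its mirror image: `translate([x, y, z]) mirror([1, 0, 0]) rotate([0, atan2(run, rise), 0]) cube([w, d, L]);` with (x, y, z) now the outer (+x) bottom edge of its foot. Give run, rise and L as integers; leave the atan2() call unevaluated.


translate([424, 0, 795]) cube([102, 1091, 51]);
translate([0, 84, 0]) rotate([0, atan2(424, 795), 0]) cube([45, 45, 901]);
translate([950, 84, 0]) mirror([1, 0, 0]) rotate([0, atan2(424, 795), 0]) cube([45, 45, 901]);
translate([0, 962, 0]) rotate([0, atan2(424, 795), 0]) cube([45, 45, 901]);
translate([950, 962, 0]) mirror([1, 0, 0]) rotate([0, atan2(424, 795), 0]) cube([45, 45, 901]);


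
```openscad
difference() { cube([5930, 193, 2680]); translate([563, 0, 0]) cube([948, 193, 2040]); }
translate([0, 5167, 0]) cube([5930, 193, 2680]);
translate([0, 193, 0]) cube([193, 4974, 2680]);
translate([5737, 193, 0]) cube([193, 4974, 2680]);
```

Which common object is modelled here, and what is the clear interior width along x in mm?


A single room. The interior width is 5544 mm.

Four walls enclosing a rectangle with a door in the front wall — a room. Outside width 5930 minus two 193 mm walls gives 5544 mm.


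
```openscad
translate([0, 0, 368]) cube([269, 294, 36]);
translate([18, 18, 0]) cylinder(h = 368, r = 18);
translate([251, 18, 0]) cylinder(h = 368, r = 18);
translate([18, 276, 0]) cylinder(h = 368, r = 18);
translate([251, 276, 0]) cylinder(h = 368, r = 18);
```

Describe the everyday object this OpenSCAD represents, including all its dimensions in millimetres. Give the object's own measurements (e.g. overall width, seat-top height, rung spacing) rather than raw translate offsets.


A simple wooden stool: a rectangular seat 269 mm (x) by 294 mm (y), 36 mm thick, top face at z = 404 mm, on four round legs, each 36 mm in diameter. The legs rest on z = 0, each leg's axis is inset half a diameter from the nearest pair of seat edges (so the leg's bounding box is flush with the corner).


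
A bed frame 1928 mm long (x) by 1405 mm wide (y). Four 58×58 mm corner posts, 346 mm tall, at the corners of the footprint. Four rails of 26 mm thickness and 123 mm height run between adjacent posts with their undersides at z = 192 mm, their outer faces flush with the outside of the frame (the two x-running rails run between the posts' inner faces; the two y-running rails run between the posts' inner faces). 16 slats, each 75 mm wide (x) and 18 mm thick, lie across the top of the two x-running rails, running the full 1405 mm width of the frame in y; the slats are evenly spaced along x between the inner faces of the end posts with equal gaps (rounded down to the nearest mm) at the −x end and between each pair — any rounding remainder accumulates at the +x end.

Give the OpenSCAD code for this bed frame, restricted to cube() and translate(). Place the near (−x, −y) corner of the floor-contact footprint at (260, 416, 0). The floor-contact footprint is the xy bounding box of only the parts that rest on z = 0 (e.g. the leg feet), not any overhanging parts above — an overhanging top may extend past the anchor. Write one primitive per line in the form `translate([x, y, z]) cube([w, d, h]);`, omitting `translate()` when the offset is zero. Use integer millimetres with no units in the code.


translate([260, 416, 0]) cube([58, 58, 346]);
translate([260, 1763, 0]) cube([58, 58, 346]);
translate([2130, 416, 0]) cube([58, 58, 346]);
translate([2130, 1763, 0]) cube([58, 58, 346]);
translate([318, 416, 192]) cube([1812, 26, 123]);
translate([318, 1795, 192]) cube([1812, 26, 123]);
translate([260, 474, 192]) cube([26, 1289, 123]);
translate([2162, 474, 192]) cube([26, 1289, 123]);
translate([354, 416, 315]) cube([75, 1405, 18]);
translate([465, 416, 315]) cube([75, 1405, 18]);
translate([576, 416, 315]) cube([75, 1405, 18]);
translate([687, 416, 315]) cube([75, 1405, 18]);
translate([798, 416, 315]) cube([75, 1405, 18]);
translate([909, 416, 315]) cube([75, 1405, 18]);
translate([1020, 416, 315]) cube([75, 1405, 18]);
translate([1131, 416, 315]) cube([75, 1405, 18]);
translate([1242, 416, 315]) cube([75, 1405, 18]);
translate([1353, 416, 315]) cube([75, 1405, 18]);
translate([1464, 416, 315]) cube([75, 1405, 18]);
translate([1575, 416, 315]) cube([75, 1405, 18]);
translate([1686, 416, 315]) cube([75, 1405, 18]);
translate([1797, 416, 315]) cube([75, 1405, 18]);
translate([1908, 416, 315]) cube([75, 1405, 18]);
translate([2019, 416, 315]) cube([75, 1405, 18]);


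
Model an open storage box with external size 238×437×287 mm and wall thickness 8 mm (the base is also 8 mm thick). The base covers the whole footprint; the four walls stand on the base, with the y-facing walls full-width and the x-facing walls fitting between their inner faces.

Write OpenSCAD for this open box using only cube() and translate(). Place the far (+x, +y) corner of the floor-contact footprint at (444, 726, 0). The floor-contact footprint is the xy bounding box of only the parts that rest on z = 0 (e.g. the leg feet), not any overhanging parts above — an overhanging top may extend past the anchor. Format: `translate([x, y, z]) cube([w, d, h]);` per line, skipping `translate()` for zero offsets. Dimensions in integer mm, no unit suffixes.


translate([206, 289, 0]) cube([238, 437, 8]);
translate([206, 289, 8]) cube([238, 8, 279]);
translate([206, 718, 8]) cube([238, 8, 279]);
translate([206, 297, 8]) cube([8, 421, 279]);
translate([436, 297, 8]) cube([8, 421, 279]);


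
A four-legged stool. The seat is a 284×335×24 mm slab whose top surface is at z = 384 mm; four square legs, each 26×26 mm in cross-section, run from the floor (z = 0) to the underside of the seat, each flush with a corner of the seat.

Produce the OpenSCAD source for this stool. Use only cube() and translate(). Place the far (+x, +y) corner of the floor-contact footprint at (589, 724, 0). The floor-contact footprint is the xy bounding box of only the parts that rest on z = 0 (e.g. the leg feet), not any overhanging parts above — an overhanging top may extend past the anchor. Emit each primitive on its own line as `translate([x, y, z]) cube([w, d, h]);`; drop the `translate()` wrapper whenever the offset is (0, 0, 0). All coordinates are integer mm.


translate([305, 389, 360]) cube([284, 335, 24]);
translate([305, 389, 0]) cube([26, 26, 360]);
translate([563, 389, 0]) cube([26, 26, 360]);
translate([305, 698, 0]) cube([26, 26, 360]);
translate([563, 698, 0]) cube([26, 26, 360]);


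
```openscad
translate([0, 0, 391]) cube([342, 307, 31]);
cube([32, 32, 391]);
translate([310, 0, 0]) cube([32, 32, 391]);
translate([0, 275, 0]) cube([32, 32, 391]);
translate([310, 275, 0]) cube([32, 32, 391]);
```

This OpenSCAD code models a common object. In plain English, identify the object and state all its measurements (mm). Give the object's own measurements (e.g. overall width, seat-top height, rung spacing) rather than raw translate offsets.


A simple wooden stool: a rectangular seat 342 mm (x) by 307 mm (y), 31 mm thick, top face at z = 422 mm, on four square legs, each 32×32 mm in cross-section. The legs rest on z = 0, each flush with a corner of the seat.


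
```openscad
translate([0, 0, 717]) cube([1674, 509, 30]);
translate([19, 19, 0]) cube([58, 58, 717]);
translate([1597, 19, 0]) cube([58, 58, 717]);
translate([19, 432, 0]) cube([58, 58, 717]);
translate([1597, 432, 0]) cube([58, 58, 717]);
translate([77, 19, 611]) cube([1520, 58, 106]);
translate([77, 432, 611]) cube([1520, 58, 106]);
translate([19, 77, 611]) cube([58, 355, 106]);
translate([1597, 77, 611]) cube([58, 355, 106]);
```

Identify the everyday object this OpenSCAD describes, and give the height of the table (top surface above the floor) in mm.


A table. The table height is 747 mm.

A 1674×509×30 slab sits at z = 717 on four 58 mm square posts — a table. The top surface is at 717 + 30 = 747 mm.


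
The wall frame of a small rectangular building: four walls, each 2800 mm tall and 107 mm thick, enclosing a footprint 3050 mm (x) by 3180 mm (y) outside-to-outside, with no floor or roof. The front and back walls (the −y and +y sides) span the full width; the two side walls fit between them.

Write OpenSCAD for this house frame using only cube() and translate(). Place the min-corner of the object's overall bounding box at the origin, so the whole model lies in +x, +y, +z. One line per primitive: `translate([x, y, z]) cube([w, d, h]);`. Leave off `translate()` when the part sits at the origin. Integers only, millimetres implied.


cube([3050, 107, 2800]);
translate([0, 3073, 0]) cube([3050, 107, 2800]);
translate([0, 107, 0]) cube([107, 2966, 2800]);
translate([2943, 107, 0]) cube([107, 2966, 2800]);


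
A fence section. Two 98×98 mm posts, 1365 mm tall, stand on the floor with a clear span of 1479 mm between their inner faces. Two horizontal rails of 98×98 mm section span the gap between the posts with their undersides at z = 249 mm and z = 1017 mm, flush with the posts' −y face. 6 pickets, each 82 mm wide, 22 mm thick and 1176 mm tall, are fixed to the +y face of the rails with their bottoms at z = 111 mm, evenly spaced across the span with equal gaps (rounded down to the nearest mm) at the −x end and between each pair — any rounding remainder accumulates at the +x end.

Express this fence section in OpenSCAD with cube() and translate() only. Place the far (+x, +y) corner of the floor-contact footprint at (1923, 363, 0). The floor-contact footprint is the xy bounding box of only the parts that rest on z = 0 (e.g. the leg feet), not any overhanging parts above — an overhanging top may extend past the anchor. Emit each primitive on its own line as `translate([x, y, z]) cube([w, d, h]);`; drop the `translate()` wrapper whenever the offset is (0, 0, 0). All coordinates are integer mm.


translate([248, 265, 0]) cube([98, 98, 1365]);
translate([1825, 265, 0]) cube([98, 98, 1365]);
translate([346, 265, 249]) cube([1479, 98, 98]);
translate([346, 265, 1017]) cube([1479, 98, 98]);
translate([487, 363, 111]) cube([82, 22, 1176]);
translate([710, 363, 111]) cube([82, 22, 1176]);
translate([933, 363, 111]) cube([82, 22, 1176]);
translate([1156, 363, 111]) cube([82, 22, 1176]);
translate([1379, 363, 111]) cube([82, 22, 1176]);
translate([1602, 363, 111]) cube([82, 22, 1176]);


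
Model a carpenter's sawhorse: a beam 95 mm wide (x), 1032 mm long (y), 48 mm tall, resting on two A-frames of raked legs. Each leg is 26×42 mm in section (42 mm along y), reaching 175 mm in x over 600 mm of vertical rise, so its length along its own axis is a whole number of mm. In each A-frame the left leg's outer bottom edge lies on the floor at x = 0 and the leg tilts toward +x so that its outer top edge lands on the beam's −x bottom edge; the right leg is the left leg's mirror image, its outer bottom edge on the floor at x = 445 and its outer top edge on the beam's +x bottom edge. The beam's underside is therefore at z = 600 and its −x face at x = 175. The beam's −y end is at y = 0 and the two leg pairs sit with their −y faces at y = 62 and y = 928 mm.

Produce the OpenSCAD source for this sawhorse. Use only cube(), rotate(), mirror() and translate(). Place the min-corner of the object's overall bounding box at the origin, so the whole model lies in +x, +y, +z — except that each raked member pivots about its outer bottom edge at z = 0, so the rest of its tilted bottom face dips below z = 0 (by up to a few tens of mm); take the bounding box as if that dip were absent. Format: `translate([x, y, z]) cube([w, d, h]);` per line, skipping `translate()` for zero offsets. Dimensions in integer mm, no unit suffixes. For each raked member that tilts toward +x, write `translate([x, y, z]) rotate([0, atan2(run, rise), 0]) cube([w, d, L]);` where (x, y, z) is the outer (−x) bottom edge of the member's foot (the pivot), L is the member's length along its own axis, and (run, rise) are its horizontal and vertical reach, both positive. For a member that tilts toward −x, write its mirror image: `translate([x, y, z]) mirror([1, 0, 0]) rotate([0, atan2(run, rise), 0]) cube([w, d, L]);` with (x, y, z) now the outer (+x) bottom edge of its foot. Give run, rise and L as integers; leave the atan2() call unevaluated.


// leg length = √(175² + 600²) = 625
// right-leg outer foot x = 2·175 + 95 = 445
// beam min-corner = (175, 0, 600)
translate([175, 0, 600]) cube([95, 1032, 48]);
translate([0, 62, 0]) rotate([0, atan2(175, 600), 0]) cube([26, 42, 625]);
translate([445, 62, 0]) mirror([1, 0, 0]) rotate([0, atan2(175, 600), 0]) cube([26, 42, 625]);
translate([0, 928, 0]) rotate([0, atan2(175, 600), 0]) cube([26, 42, 625]);
translate([445, 928, 0]) mirror([1, 0, 0]) rotate([0, atan2(175, 600), 0]) cube([26, 42, 625]);


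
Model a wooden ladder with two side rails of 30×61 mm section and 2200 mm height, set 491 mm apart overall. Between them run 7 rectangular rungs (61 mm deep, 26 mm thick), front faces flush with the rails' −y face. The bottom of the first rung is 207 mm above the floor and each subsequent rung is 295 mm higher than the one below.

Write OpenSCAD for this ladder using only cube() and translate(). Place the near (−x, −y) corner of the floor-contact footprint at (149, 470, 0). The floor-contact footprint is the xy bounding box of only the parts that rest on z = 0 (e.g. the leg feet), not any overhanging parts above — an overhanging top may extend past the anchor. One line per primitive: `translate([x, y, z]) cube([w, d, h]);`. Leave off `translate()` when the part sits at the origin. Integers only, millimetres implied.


// rung span = 491 - 2*30 = 431
// rung[k] z = 207 + k*295
translate([149, 470, 0]) cube([30, 61, 2200]);
translate([610, 470, 0]) cube([30, 61, 2200]);
translate([179, 470, 207]) cube([431, 61, 26]);
translate([179, 470, 502]) cube([431, 61, 26]);
translate([179, 470, 797]) cube([431, 61, 26]);
translate([179, 470, 1092]) cube([431, 61, 26]);
translate([179, 470, 1387]) cube([431, 61, 26]);
translate([179, 470, 1682]) cube([431, 61, 26]);
translate([179, 470, 1977]) cube([431, 61, 26]);


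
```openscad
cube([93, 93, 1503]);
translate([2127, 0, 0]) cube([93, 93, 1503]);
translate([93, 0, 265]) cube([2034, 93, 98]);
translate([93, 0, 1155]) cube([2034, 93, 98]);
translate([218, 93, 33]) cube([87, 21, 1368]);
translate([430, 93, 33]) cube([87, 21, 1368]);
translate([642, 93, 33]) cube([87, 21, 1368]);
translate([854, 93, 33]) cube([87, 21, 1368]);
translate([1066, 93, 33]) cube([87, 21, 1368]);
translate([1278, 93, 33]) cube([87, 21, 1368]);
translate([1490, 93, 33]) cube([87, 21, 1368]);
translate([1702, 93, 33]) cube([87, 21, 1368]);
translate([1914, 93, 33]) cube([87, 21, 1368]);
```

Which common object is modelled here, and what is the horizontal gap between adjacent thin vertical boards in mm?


A fence section. The picket gap is 125 mm.

Two posts, two rails, 9 pickets — a fence section. Span 2034 mm holds 9 pickets of 87 mm with 10 equal gaps: ⌊(2034 − 9·87) / 10⌋ = 125 mm.


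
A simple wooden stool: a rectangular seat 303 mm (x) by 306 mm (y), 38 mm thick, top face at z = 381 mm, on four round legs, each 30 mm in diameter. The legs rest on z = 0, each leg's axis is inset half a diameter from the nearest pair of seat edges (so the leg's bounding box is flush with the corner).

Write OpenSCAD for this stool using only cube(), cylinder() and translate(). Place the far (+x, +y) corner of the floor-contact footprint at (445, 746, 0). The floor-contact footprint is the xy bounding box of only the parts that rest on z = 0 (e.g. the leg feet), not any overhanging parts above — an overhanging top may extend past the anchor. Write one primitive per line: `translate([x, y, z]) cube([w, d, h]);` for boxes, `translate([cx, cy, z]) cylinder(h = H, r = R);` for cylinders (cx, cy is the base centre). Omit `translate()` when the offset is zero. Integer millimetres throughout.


// leg_h = 381 - 38 = 343
translate([142, 440, 343]) cube([303, 306, 38]);
translate([157, 455, 0]) cylinder(h = 343, r = 15);
translate([430, 455, 0]) cylinder(h = 343, r = 15);
translate([157, 731, 0]) cylinder(h = 343, r = 15);
translate([430, 731, 0]) cylinder(h = 343, r = 15);


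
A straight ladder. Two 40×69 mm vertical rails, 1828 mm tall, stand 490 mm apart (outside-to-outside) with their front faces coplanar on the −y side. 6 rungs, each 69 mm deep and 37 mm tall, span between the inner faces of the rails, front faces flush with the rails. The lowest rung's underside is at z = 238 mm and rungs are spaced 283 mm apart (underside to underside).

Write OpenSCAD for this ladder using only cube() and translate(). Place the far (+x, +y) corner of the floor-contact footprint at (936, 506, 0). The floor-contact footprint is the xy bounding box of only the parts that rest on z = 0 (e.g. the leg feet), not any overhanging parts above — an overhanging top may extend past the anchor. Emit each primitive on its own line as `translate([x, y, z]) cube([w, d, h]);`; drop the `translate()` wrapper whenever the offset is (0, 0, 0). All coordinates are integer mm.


translate([446, 437, 0]) cube([40, 69, 1828]);
translate([896, 437, 0]) cube([40, 69, 1828]);
translate([486, 437, 238]) cube([410, 69, 37]);
translate([486, 437, 521]) cube([410, 69, 37]);
translate([486, 437, 804]) cube([410, 69, 37]);
translate([486, 437, 1087]) cube([410, 69, 37]);
translate([486, 437, 1370]) cube([410, 69, 37]);
translate([486, 437, 1653]) cube([410, 69, 37]);


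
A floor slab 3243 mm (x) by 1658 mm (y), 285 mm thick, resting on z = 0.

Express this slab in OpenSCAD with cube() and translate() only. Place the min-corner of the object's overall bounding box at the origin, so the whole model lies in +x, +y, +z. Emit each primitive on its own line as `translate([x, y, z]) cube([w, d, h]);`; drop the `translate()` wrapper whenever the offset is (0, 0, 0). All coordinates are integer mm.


cube([3243, 1658, 285]);


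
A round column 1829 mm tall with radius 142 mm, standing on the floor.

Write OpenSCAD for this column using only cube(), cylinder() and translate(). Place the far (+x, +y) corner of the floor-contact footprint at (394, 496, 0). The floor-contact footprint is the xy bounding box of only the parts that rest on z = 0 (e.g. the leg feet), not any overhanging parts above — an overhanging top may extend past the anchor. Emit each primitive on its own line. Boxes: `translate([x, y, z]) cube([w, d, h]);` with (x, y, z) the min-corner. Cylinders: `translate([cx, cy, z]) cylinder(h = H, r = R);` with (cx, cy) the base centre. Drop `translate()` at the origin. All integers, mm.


translate([252, 354, 0]) cylinder(h = 1829, r = 142);


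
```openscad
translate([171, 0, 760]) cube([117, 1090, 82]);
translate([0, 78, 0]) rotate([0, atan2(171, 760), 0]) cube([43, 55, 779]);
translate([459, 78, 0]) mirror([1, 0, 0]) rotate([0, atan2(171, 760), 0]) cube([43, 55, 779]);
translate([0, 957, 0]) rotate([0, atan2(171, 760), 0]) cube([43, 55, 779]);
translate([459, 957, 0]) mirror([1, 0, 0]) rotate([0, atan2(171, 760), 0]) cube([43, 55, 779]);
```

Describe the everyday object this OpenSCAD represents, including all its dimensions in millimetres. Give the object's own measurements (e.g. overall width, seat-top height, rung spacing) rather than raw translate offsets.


A sawhorse. A 117×1090×82 mm beam (x, y, z) sits on two A-frame leg pairs. Each pair is two raked legs of 43×55 mm section (55 mm along y) splaying symmetrically in x. Each leg rises 760 mm vertically over 171 mm of horizontal reach and is 779 mm long along its own axis. Every leg's outer bottom edge rests on the floor and its outer top edge meets a bottom edge of the beam — the left legs (tilting toward +x) meet the beam's −x bottom edge, the right legs (their mirror images, tilting toward −x) meet its +x bottom edge — so the leg tops tuck under the beam, the beam's underside is 760 mm above the floor, and the feet are 459 mm apart outside-to-outside with the beam centred between them. The two leg pairs are set in 78 mm from either end of the beam.


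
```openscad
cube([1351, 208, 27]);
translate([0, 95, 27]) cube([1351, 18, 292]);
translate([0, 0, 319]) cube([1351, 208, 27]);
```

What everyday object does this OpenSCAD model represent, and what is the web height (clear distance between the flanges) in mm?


An I-beam. The web height is 292 mm.

Two wide flanges with a thin centred web — an I-beam. Overall 346 mm minus two 27 mm flanges gives a web of 346 − 2·27 = 292 mm.


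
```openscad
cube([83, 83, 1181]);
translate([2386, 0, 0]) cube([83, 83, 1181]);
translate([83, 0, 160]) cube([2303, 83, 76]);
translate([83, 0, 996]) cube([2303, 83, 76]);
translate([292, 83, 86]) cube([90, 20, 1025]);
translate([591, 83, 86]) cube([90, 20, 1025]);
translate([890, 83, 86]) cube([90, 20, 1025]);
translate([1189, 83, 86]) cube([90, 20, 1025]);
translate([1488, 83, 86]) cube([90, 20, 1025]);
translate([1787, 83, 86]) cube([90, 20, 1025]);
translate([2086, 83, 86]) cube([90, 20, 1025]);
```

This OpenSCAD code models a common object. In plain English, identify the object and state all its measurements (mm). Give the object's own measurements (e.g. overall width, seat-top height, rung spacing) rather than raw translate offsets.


A fence section. Two 83×83 mm posts, 1181 mm tall, stand on the floor with a clear span of 2303 mm between their inner faces. Two horizontal rails of 83×76 mm section span the gap between the posts with their undersides at z = 160 mm and z = 996 mm, flush with the posts' −y face. 7 pickets, each 90 mm wide, 20 mm thick and 1025 mm tall, are fixed to the +y face of the rails with their bottoms at z = 86 mm, spaced across the span with a 209 mm gap after the −x post and between neighbouring pickets, with 210 mm left before the +x post.


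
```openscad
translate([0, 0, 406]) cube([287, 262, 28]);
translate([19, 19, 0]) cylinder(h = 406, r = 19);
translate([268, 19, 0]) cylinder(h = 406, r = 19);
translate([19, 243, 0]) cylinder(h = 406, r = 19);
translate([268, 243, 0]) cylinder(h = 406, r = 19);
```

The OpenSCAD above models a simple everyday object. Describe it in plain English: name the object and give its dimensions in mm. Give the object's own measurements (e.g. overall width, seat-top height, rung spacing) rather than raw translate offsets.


A four-legged stool. The seat is a 287×262×28 mm slab whose top surface is at z = 434 mm; four round legs, each 38 mm in diameter, run from the floor (z = 0) to the underside of the seat, each leg's axis is inset half a diameter from the nearest pair of seat edges (so the leg's bounding box is flush with the corner).


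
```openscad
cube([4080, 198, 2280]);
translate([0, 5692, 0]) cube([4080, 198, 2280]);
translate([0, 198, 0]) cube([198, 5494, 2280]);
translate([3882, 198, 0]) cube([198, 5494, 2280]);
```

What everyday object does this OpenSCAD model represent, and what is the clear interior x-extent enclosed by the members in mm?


A house (or room) frame. The interior width is 3684 mm.

Four 2280 mm walls enclosing a rectangle with no floor or roof — a room or house frame. Outside width is 4080 mm and wall thickness is 198 mm, so the interior width is 4080 − 2 × 198 = 3684 mm.


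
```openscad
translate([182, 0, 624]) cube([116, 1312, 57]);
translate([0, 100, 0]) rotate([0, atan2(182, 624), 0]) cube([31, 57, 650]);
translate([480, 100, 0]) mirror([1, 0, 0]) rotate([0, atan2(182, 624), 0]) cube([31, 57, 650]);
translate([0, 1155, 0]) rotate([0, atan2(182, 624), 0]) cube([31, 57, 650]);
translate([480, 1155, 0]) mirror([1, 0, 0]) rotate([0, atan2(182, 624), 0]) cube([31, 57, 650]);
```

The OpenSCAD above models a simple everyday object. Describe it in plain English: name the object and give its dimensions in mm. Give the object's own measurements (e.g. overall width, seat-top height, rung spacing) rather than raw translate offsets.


A sawhorse. A 116×1312×57 mm beam (x, y, z) sits on two A-frame leg pairs. Each pair is two raked legs of 31×57 mm section (57 mm along y) splaying symmetrically in x. Each leg rises 624 mm vertically over 182 mm of horizontal reach and is 650 mm long along its own axis. Every leg's outer bottom edge rests on the floor and its outer top edge meets a bottom edge of the beam — the left legs (tilting toward +x) meet the beam's −x bottom edge, the right legs (their mirror images, tilting toward −x) meet its +x bottom edge — so the leg tops tuck under the beam, the beam's underside is 624 mm above the floor, and the feet are 480 mm apart outside-to-outside with the beam centred between them. The two leg pairs are set in 100 mm from either end of the beam.


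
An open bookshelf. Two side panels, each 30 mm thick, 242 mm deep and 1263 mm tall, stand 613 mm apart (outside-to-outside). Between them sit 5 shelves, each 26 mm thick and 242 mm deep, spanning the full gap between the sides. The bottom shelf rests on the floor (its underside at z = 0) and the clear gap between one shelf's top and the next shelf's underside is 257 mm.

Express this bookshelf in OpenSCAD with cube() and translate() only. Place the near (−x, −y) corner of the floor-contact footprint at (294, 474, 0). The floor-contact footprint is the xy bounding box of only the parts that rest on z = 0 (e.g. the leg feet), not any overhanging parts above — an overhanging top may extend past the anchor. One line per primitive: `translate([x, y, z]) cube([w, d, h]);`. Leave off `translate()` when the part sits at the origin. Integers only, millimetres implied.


translate([294, 474, 0]) cube([30, 242, 1263]);
translate([877, 474, 0]) cube([30, 242, 1263]);
translate([324, 474, 0]) cube([553, 242, 26]);
translate([324, 474, 283]) cube([553, 242, 26]);
translate([324, 474, 566]) cube([553, 242, 26]);
translate([324, 474, 849]) cube([553, 242, 26]);
translate([324, 474, 1132]) cube([553, 242, 26]);


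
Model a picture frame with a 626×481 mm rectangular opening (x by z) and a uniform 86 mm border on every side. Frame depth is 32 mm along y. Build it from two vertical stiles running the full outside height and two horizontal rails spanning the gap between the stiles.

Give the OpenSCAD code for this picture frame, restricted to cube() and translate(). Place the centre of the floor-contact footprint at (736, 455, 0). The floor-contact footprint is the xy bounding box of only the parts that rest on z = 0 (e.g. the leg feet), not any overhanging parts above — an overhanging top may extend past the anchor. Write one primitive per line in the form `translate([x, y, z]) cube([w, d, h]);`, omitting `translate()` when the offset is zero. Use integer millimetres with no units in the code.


translate([337, 439, 0]) cube([86, 32, 653]);
translate([1049, 439, 0]) cube([86, 32, 653]);
translate([423, 439, 0]) cube([626, 32, 86]);
translate([423, 439, 567]) cube([626, 32, 86]);


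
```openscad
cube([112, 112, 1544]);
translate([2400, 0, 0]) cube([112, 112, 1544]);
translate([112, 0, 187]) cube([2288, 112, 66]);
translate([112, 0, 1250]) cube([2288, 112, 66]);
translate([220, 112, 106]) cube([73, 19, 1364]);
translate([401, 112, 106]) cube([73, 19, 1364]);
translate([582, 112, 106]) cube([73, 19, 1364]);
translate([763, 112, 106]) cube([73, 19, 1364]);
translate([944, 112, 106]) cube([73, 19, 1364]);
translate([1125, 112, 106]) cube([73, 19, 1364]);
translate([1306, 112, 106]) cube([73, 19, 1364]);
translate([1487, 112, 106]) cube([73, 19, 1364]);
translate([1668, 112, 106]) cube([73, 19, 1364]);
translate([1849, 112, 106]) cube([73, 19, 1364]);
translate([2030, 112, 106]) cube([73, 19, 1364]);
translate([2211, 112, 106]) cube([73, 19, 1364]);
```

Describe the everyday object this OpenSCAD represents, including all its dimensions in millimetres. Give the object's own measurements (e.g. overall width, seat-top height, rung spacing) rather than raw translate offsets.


A fence section. Two 112×112 mm posts, 1544 mm tall, stand on the floor with a clear span of 2288 mm between their inner faces. Two horizontal rails of 112×66 mm section span the gap between the posts with their undersides at z = 187 mm and z = 1250 mm, flush with the posts' −y face. 12 pickets, each 73 mm wide, 19 mm thick and 1364 mm tall, are fixed to the +y face of the rails with their bottoms at z = 106 mm, spaced across the span with a 108 mm gap after the −x post and between neighbouring pickets, with 116 mm left before the +x post.
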